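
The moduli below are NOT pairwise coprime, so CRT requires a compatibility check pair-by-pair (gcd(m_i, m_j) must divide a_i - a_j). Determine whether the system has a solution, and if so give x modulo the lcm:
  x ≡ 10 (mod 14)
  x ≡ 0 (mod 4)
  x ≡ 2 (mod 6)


Moduli 14, 4, 6 are not pairwise coprime, so CRT works modulo lcm(m_i) when all pairwise compatibility conditions hold.
Pairwise compatibility: gcd(m_i, m_j) must divide a_i - a_j for every pair.
Merge one congruence at a time:
  Start: x ≡ 10 (mod 14).
  Combine with x ≡ 0 (mod 4): gcd(14, 4) = 2; 0 - 10 = -10, which IS divisible by 2, so compatible.
    Write x = 10 + 14·t and substitute into x ≡ 0 (mod 4): 14·t ≡ 0 − 10 = -10 (mod 4).
    Divide the congruence (and modulus) by g = 2: 7·t ≡ -5 (mod 2).
    Reduce coefficients mod 2: 1·t ≡ 1 (mod 2).
    So t ≡ 1 (mod 2).
    Then x = 10 + 14·1 = 24, valid modulo lcm(14, 4) = 28: x ≡ 24 (mod 28).
  Combine with x ≡ 2 (mod 6): gcd(28, 6) = 2; 2 - 24 = -22, which IS divisible by 2, so compatible.
    Write x = 24 + 28·t and substitute into x ≡ 2 (mod 6): 28·t ≡ 2 − 24 = -22 (mod 6).
    Divide the congruence (and modulus) by g = 2: 14·t ≡ -11 (mod 3).
    Reduce coefficients mod 3: 2·t ≡ 1 (mod 3).
    The inverse of 2 mod 3 is 2 (since 2·2 = 4 = 1·3 + 1), so t ≡ 2·1 = 2 ≡ 2 (mod 3).
    Then x = 24 + 28·2 = 80, valid modulo lcm(28, 6) = 84: x ≡ 80 (mod 84).
Verify: 80 mod 14 = 10, 80 mod 4 = 0, 80 mod 6 = 2.

x ≡ 80 (mod 84).


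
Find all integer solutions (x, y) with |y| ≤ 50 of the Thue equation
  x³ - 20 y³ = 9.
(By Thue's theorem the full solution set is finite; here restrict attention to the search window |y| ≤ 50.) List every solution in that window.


The equation is x³ - 20y³ = 9. For fixed y, x³ = 20·y³ + 9, so a solution requires the RHS to be a perfect cube.
Strategy: iterate y from -50 to 50, compute RHS = 20·y³ + 9, and check whether it is a (positive or negative) perfect cube.
Check small values of y:
  y = 0: RHS = 9 is not a perfect cube.
  y = 1: RHS = 29 is not a perfect cube.
  y = -1: RHS = -11 is not a perfect cube.
  y = 2: RHS = 169 is not a perfect cube.
  y = -2: RHS = -151 is not a perfect cube.
  y = 3: RHS = 549 is not a perfect cube.
  y = -3: RHS = -531 is not a perfect cube.
Continuing the search up to |y| = 50 finds no solutions either.
No (x, y) in the scanned range satisfies the equation.

No integer solutions with |y| ≤ 50.


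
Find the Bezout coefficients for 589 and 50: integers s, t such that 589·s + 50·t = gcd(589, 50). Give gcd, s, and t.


Euclidean algorithm on (589, 50) — divide until remainder is 0:
  589 = 11 · 50 + 39
  50 = 1 · 39 + 11
  39 = 3 · 11 + 6
  11 = 1 · 6 + 5
  6 = 1 · 5 + 1
  5 = 5 · 1 + 0
gcd(589, 50) = 1.
Track Bezout coefficients alongside the remainders: start with r₀ = 589 = a·1 + b·0 (s = 1, t = 0) and r₁ = 50 = a·0 + b·1 (s = 0, t = 1); each new remainder r_{k+1} = r_{k-1} − q_k·r_k inherits s_{k+1} = s_{k-1} − q_k·s_k, t_{k+1} = t_{k-1} − q_k·t_k, so r_k = a·s_k + b·t_k at every step:
  q = 11: r = 39, s = 1 − 11·0 = 1, t = 0 − 11·1 = -11  (check: 589·1 + 50·(-11) = 39)
  q = 1: r = 11, s = 0 − 1·1 = -1, t = 1 − 1·(-11) = 12  (check: 589·(-1) + 50·12 = 11)
  q = 3: r = 6, s = 1 − 3·(-1) = 4, t = -11 − 3·12 = -47  (check: 589·4 + 50·(-47) = 6)
  q = 1: r = 5, s = -1 − 1·4 = -5, t = 12 − 1·(-47) = 59  (check: 589·(-5) + 50·59 = 5)
  q = 1: r = 1, s = 4 − 1·(-5) = 9, t = -47 − 1·59 = -106  (check: 589·9 + 50·(-106) = 1)
The row with r = 1 (the gcd) gives the Bezout coefficients s = 9, t = -106.
Result: 589 · (9) + 50 · (-106) = 1.

gcd(589, 50) = 1; s = 9, t = -106 (check: 589·9 + 50·(-106) = 1).


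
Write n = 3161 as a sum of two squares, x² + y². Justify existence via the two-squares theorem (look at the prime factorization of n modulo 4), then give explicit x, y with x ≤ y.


Step 1: Factor n = 3161 = 29 · 109.
Step 2: Check the mod-4 condition on each prime factor: 29 ≡ 1 (mod 4), exponent 1; 109 ≡ 1 (mod 4), exponent 1.
All primes ≡ 3 (mod 4) appear to even exponent (or don't appear), so by the two-squares theorem n IS expressible as a sum of two squares.
Step 3: Build a representation. Here n = 29 · 109 is a product of primes ≡ 1 (mod 4). Each prime p ≡ 1 (mod 4) is itself a sum of two squares; find a² by testing p − a² for a perfect square:
  29: 29 − 1² = 28, 29 − 2² = 25 = 5² ⇒ 29 = 2² + 5².
  109: 109 − 1² = 108, 109 − 2² = 105, 109 − 3² = 100 = 10² ⇒ 109 = 3² + 10².
  Combine using the Brahmagupta–Fibonacci identity (a² + b²)(c² + d²) = (ac − bd)² + (ad + bc)² = (ac + bd)² + (ad − bc)²:
  29 · 109 = 3161: from (2² + 5²)(3² + 10²), take (2·3 − 5·10, 2·10 + 5·3) = (6 − 50, 20 + 15) = (-44, 35); dropping signs (only squares matter) gives (44, 35); check 44² + 35² = 1936 + 1225 = 3161 ✓.
Step 4: Order so x ≤ y and verify: 35² + 44² = 1225 + 1936 = 3161 = n. ✓

n = 3161 = 35² + 44² (one valid representation with x ≤ y).


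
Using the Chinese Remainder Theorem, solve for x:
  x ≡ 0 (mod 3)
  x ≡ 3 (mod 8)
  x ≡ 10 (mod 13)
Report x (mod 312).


Moduli 3, 8, 13 are pairwise coprime; by CRT there is a unique solution modulo M = 3 · 8 · 13 = 312.
Solve pairwise, accumulating the modulus:
  Start with x ≡ 0 (mod 3).
  Combine with x ≡ 3 (mod 8): since gcd(3, 8) = 1, we get a unique residue mod 24.
    Write x = 0 + 3·t and substitute into x ≡ 3 (mod 8): 3·t ≡ 3 − 0 = 3 (mod 8).
    The inverse of 3 mod 8 is 3 (since 3·3 = 9 = 1·8 + 1), so t ≡ 3·3 = 9 ≡ 1 (mod 8).
    Then x = 0 + 3·1 = 3, valid modulo lcm(3, 8) = 24: x ≡ 3 (mod 24).
  Combine with x ≡ 10 (mod 13): since gcd(24, 13) = 1, we get a unique residue mod 312.
    Write x = 3 + 24·t and substitute into x ≡ 10 (mod 13): 24·t ≡ 10 − 3 = 7 (mod 13).
    Reduce coefficients mod 13: 11·t ≡ 7 (mod 13).
    The inverse of 11 mod 13 is 6 (since 11·6 = 66 = 5·13 + 1), so t ≡ 6·7 = 42 ≡ 3 (mod 13).
    Then x = 3 + 24·3 = 75, valid modulo lcm(24, 13) = 312: x ≡ 75 (mod 312).
Verify: 75 mod 3 = 0 ✓, 75 mod 8 = 3 ✓, 75 mod 13 = 10 ✓.

x ≡ 75 (mod 312).


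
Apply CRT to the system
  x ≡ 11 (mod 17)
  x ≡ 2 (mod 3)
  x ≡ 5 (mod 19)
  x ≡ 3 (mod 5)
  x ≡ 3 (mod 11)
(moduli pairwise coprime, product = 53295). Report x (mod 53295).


Product of moduli M = 17 · 3 · 19 · 5 · 11 = 53295.
Merge one congruence at a time:
  Start: x ≡ 11 (mod 17).
  Combine with x ≡ 2 (mod 3); new modulus lcm = 51.
    Write x = 11 + 17·t and substitute into x ≡ 2 (mod 3): 17·t ≡ 2 − 11 = -9 (mod 3).
    Reduce coefficients mod 3: 2·t ≡ 0 (mod 3).
    The inverse of 2 mod 3 is 2 (since 2·2 = 4 = 1·3 + 1), so t ≡ 2·0 = 0 ≡ 0 (mod 3).
    Then x = 11 + 17·0 = 11, valid modulo lcm(17, 3) = 51: x ≡ 11 (mod 51).
  Combine with x ≡ 5 (mod 19); new modulus lcm = 969.
    Write x = 11 + 51·t and substitute into x ≡ 5 (mod 19): 51·t ≡ 5 − 11 = -6 (mod 19).
    Reduce coefficients mod 19: 13·t ≡ 13 (mod 19).
    The inverse of 13 mod 19 is 3 (since 13·3 = 39 = 2·19 + 1), so t ≡ 3·13 = 39 ≡ 1 (mod 19).
    Then x = 11 + 51·1 = 62, valid modulo lcm(51, 19) = 969: x ≡ 62 (mod 969).
  Combine with x ≡ 3 (mod 5); new modulus lcm = 4845.
    Write x = 62 + 969·t and substitute into x ≡ 3 (mod 5): 969·t ≡ 3 − 62 = -59 (mod 5).
    Reduce coefficients mod 5: 4·t ≡ 1 (mod 5).
    The inverse of 4 mod 5 is 4 (since 4·4 = 16 = 3·5 + 1), so t ≡ 4·1 = 4 ≡ 4 (mod 5).
    Then x = 62 + 969·4 = 3938, valid modulo lcm(969, 5) = 4845: x ≡ 3938 (mod 4845).
  Combine with x ≡ 3 (mod 11); new modulus lcm = 53295.
    Write x = 3938 + 4845·t and substitute into x ≡ 3 (mod 11): 4845·t ≡ 3 − 3938 = -3935 (mod 11).
    Reduce coefficients mod 11: 5·t ≡ 3 (mod 11).
    The inverse of 5 mod 11 is 9 (since 5·9 = 45 = 4·11 + 1), so t ≡ 9·3 = 27 ≡ 5 (mod 11).
    Then x = 3938 + 4845·5 = 28163, valid modulo lcm(4845, 11) = 53295: x ≡ 28163 (mod 53295).
Verify against each original: 28163 mod 17 = 11, 28163 mod 3 = 2, 28163 mod 19 = 5, 28163 mod 5 = 3, 28163 mod 11 = 3.

x ≡ 28163 (mod 53295).


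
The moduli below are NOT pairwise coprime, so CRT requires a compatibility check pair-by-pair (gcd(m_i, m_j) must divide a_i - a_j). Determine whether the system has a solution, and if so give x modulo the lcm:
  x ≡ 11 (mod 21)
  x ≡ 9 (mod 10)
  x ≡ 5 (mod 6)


Moduli 21, 10, 6 are not pairwise coprime, so CRT works modulo lcm(m_i) when all pairwise compatibility conditions hold.
Pairwise compatibility: gcd(m_i, m_j) must divide a_i - a_j for every pair.
Merge one congruence at a time:
  Start: x ≡ 11 (mod 21).
  Combine with x ≡ 9 (mod 10): gcd(21, 10) = 1; 9 - 11 = -2, which IS divisible by 1, so compatible.
    Write x = 11 + 21·t and substitute into x ≡ 9 (mod 10): 21·t ≡ 9 − 11 = -2 (mod 10).
    Reduce coefficients mod 10: 1·t ≡ 8 (mod 10).
    So t ≡ 8 (mod 10).
    Then x = 11 + 21·8 = 179, valid modulo lcm(21, 10) = 210: x ≡ 179 (mod 210).
  Combine with x ≡ 5 (mod 6): gcd(210, 6) = 6; 5 - 179 = -174, which IS divisible by 6, so compatible.
    Write x = 179 + 210·t and substitute into x ≡ 5 (mod 6): 210·t ≡ 5 − 179 = -174 (mod 6).
    Divide the congruence (and modulus) by g = 6: 35·t ≡ -29 (mod 1).
    Modulo 1 every t works; take t = 0.
    Then x = 179 + 210·0 = 179, valid modulo lcm(210, 6) = 210: x ≡ 179 (mod 210).
Verify: 179 mod 21 = 11, 179 mod 10 = 9, 179 mod 6 = 5.

x ≡ 179 (mod 210).


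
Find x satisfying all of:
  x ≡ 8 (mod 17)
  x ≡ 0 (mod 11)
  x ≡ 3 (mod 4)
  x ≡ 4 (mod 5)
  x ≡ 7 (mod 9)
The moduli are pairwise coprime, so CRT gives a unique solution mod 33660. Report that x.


Product of moduli M = 17 · 11 · 4 · 5 · 9 = 33660.
Merge one congruence at a time:
  Start: x ≡ 8 (mod 17).
  Combine with x ≡ 0 (mod 11); new modulus lcm = 187.
    Write x = 8 + 17·t and substitute into x ≡ 0 (mod 11): 17·t ≡ 0 − 8 = -8 (mod 11).
    Reduce coefficients mod 11: 6·t ≡ 3 (mod 11).
    The inverse of 6 mod 11 is 2 (since 6·2 = 12 = 1·11 + 1), so t ≡ 2·3 = 6 ≡ 6 (mod 11).
    Then x = 8 + 17·6 = 110, valid modulo lcm(17, 11) = 187: x ≡ 110 (mod 187).
  Combine with x ≡ 3 (mod 4); new modulus lcm = 748.
    Write x = 110 + 187·t and substitute into x ≡ 3 (mod 4): 187·t ≡ 3 − 110 = -107 (mod 4).
    Reduce coefficients mod 4: 3·t ≡ 1 (mod 4).
    The inverse of 3 mod 4 is 3 (since 3·3 = 9 = 2·4 + 1), so t ≡ 3·1 = 3 ≡ 3 (mod 4).
    Then x = 110 + 187·3 = 671, valid modulo lcm(187, 4) = 748: x ≡ 671 (mod 748).
  Combine with x ≡ 4 (mod 5); new modulus lcm = 3740.
    Write x = 671 + 748·t and substitute into x ≡ 4 (mod 5): 748·t ≡ 4 − 671 = -667 (mod 5).
    Reduce coefficients mod 5: 3·t ≡ 3 (mod 5).
    The inverse of 3 mod 5 is 2 (since 3·2 = 6 = 1·5 + 1), so t ≡ 2·3 = 6 ≡ 1 (mod 5).
    Then x = 671 + 748·1 = 1419, valid modulo lcm(748, 5) = 3740: x ≡ 1419 (mod 3740).
  Combine with x ≡ 7 (mod 9); new modulus lcm = 33660.
    Write x = 1419 + 3740·t and substitute into x ≡ 7 (mod 9): 3740·t ≡ 7 − 1419 = -1412 (mod 9).
    Reduce coefficients mod 9: 5·t ≡ 1 (mod 9).
    The inverse of 5 mod 9 is 2 (since 5·2 = 10 = 1·9 + 1), so t ≡ 2·1 = 2 ≡ 2 (mod 9).
    Then x = 1419 + 3740·2 = 8899, valid modulo lcm(3740, 9) = 33660: x ≡ 8899 (mod 33660).
Verify against each original: 8899 mod 17 = 8, 8899 mod 11 = 0, 8899 mod 4 = 3, 8899 mod 5 = 4, 8899 mod 9 = 7.

x ≡ 8899 (mod 33660).


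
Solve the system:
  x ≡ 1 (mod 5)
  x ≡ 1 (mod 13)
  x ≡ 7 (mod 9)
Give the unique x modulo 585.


Moduli 5, 13, 9 are pairwise coprime; by CRT there is a unique solution modulo M = 5 · 13 · 9 = 585.
Solve pairwise, accumulating the modulus:
  Start with x ≡ 1 (mod 5).
  Combine with x ≡ 1 (mod 13): since gcd(5, 13) = 1, we get a unique residue mod 65.
    Write x = 1 + 5·t and substitute into x ≡ 1 (mod 13): 5·t ≡ 1 − 1 = 0 (mod 13).
    The inverse of 5 mod 13 is 8 (since 5·8 = 40 = 3·13 + 1), so t ≡ 8·0 = 0 ≡ 0 (mod 13).
    Then x = 1 + 5·0 = 1, valid modulo lcm(5, 13) = 65: x ≡ 1 (mod 65).
  Combine with x ≡ 7 (mod 9): since gcd(65, 9) = 1, we get a unique residue mod 585.
    Write x = 1 + 65·t and substitute into x ≡ 7 (mod 9): 65·t ≡ 7 − 1 = 6 (mod 9).
    Reduce coefficients mod 9: 2·t ≡ 6 (mod 9).
    The inverse of 2 mod 9 is 5 (since 2·5 = 10 = 1·9 + 1), so t ≡ 5·6 = 30 ≡ 3 (mod 9).
    Then x = 1 + 65·3 = 196, valid modulo lcm(65, 9) = 585: x ≡ 196 (mod 585).
Verify: 196 mod 5 = 1 ✓, 196 mod 13 = 1 ✓, 196 mod 9 = 7 ✓.

x ≡ 196 (mod 585).


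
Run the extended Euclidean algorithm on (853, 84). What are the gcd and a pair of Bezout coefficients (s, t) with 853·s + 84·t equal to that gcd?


Euclidean algorithm on (853, 84) — divide until remainder is 0:
  853 = 10 · 84 + 13
  84 = 6 · 13 + 6
  13 = 2 · 6 + 1
  6 = 6 · 1 + 0
gcd(853, 84) = 1.
Track Bezout coefficients alongside the remainders: start with r₀ = 853 = a·1 + b·0 (s = 1, t = 0) and r₁ = 84 = a·0 + b·1 (s = 0, t = 1); each new remainder r_{k+1} = r_{k-1} − q_k·r_k inherits s_{k+1} = s_{k-1} − q_k·s_k, t_{k+1} = t_{k-1} − q_k·t_k, so r_k = a·s_k + b·t_k at every step:
  q = 10: r = 13, s = 1 − 10·0 = 1, t = 0 − 10·1 = -10  (check: 853·1 + 84·(-10) = 13)
  q = 6: r = 6, s = 0 − 6·1 = -6, t = 1 − 6·(-10) = 61  (check: 853·(-6) + 84·61 = 6)
  q = 2: r = 1, s = 1 − 2·(-6) = 13, t = -10 − 2·61 = -132  (check: 853·13 + 84·(-132) = 1)
The row with r = 1 (the gcd) gives the Bezout coefficients s = 13, t = -132.
Result: 853 · (13) + 84 · (-132) = 1.

gcd(853, 84) = 1; s = 13, t = -132 (check: 853·13 + 84·(-132) = 1).


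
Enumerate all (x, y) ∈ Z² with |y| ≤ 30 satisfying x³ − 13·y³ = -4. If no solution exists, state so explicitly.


The equation is x³ - 13y³ = -4. For fixed y, x³ = 13·y³ − 4, so a solution requires the RHS to be a perfect cube.
Strategy: iterate y from -30 to 30, compute RHS = 13·y³ − 4, and check whether it is a (positive or negative) perfect cube.
Check small values of y:
  y = 0: RHS = -4 is not a perfect cube.
  y = 1: RHS = 9 is not a perfect cube.
  y = -1: RHS = -17 is not a perfect cube.
  y = 2: RHS = 100 is not a perfect cube.
  y = -2: RHS = -108 is not a perfect cube.
  y = 3: RHS = 347 is not a perfect cube.
  y = -3: RHS = -355 is not a perfect cube.
Continuing the search up to |y| = 30 finds no solutions either.
No (x, y) in the scanned range satisfies the equation.

No integer solutions with |y| ≤ 30.


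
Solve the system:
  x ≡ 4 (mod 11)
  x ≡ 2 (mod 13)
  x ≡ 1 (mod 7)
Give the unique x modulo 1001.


Moduli 11, 13, 7 are pairwise coprime; by CRT there is a unique solution modulo M = 11 · 13 · 7 = 1001.
Solve pairwise, accumulating the modulus:
  Start with x ≡ 4 (mod 11).
  Combine with x ≡ 2 (mod 13): since gcd(11, 13) = 1, we get a unique residue mod 143.
    Write x = 4 + 11·t and substitute into x ≡ 2 (mod 13): 11·t ≡ 2 − 4 = -2 (mod 13).
    Reduce coefficients mod 13: 11·t ≡ 11 (mod 13).
    The inverse of 11 mod 13 is 6 (since 11·6 = 66 = 5·13 + 1), so t ≡ 6·11 = 66 ≡ 1 (mod 13).
    Then x = 4 + 11·1 = 15, valid modulo lcm(11, 13) = 143: x ≡ 15 (mod 143).
  Combine with x ≡ 1 (mod 7): since gcd(143, 7) = 1, we get a unique residue mod 1001.
    Write x = 15 + 143·t and substitute into x ≡ 1 (mod 7): 143·t ≡ 1 − 15 = -14 (mod 7).
    Reduce coefficients mod 7: 3·t ≡ 0 (mod 7).
    The inverse of 3 mod 7 is 5 (since 3·5 = 15 = 2·7 + 1), so t ≡ 5·0 = 0 ≡ 0 (mod 7).
    Then x = 15 + 143·0 = 15, valid modulo lcm(143, 7) = 1001: x ≡ 15 (mod 1001).
Verify: 15 mod 11 = 4 ✓, 15 mod 13 = 2 ✓, 15 mod 7 = 1 ✓.

x ≡ 15 (mod 1001).


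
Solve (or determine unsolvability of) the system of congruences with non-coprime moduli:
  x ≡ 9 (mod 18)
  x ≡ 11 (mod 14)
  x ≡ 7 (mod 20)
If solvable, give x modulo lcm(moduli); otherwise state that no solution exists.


Moduli 18, 14, 20 are not pairwise coprime, so CRT works modulo lcm(m_i) when all pairwise compatibility conditions hold.
Pairwise compatibility: gcd(m_i, m_j) must divide a_i - a_j for every pair.
Merge one congruence at a time:
  Start: x ≡ 9 (mod 18).
  Combine with x ≡ 11 (mod 14): gcd(18, 14) = 2; 11 - 9 = 2, which IS divisible by 2, so compatible.
    Write x = 9 + 18·t and substitute into x ≡ 11 (mod 14): 18·t ≡ 11 − 9 = 2 (mod 14).
    Divide the congruence (and modulus) by g = 2: 9·t ≡ 1 (mod 7).
    Reduce coefficients mod 7: 2·t ≡ 1 (mod 7).
    The inverse of 2 mod 7 is 4 (since 2·4 = 8 = 1·7 + 1), so t ≡ 4·1 = 4 ≡ 4 (mod 7).
    Then x = 9 + 18·4 = 81, valid modulo lcm(18, 14) = 126: x ≡ 81 (mod 126).
  Combine with x ≡ 7 (mod 20): gcd(126, 20) = 2; 7 - 81 = -74, which IS divisible by 2, so compatible.
    Write x = 81 + 126·t and substitute into x ≡ 7 (mod 20): 126·t ≡ 7 − 81 = -74 (mod 20).
    Divide the congruence (and modulus) by g = 2: 63·t ≡ -37 (mod 10).
    Reduce coefficients mod 10: 3·t ≡ 3 (mod 10).
    The inverse of 3 mod 10 is 7 (since 3·7 = 21 = 2·10 + 1), so t ≡ 7·3 = 21 ≡ 1 (mod 10).
    Then x = 81 + 126·1 = 207, valid modulo lcm(126, 20) = 1260: x ≡ 207 (mod 1260).
Verify: 207 mod 18 = 9, 207 mod 14 = 11, 207 mod 20 = 7.

x ≡ 207 (mod 1260).


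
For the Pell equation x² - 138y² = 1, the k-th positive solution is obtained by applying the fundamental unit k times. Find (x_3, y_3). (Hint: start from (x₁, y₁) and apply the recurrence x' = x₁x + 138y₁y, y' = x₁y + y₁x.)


Step 1: Find the fundamental solution (x₁, y₁) of x² - 138y² = 1.
  Expand √138 as a continued fraction. a₀ = ⌊√138⌋ = 11; iterate m_{k+1} = d_k·a_k − m_k, d_{k+1} = (138 − m_{k+1}²)/d_k, a_{k+1} = ⌊(a₀ + m_{k+1})/d_{k+1}⌋ (starting m₀ = 0, d₀ = 1), with convergents p_k = a_k·p_{k-1} + p_{k-2}, q_k = a_k·q_{k-1} + q_{k-2} (p₋₁ = 1, q₋₁ = 0):
  k = 0: a₀ = 11; p₀/q₀ = 11/1; p₀² − 138·q₀² = 121 − 138 = -17.
  k = 1: m = 11, d = 17, a = ⌊(11 + 11)/17⌋ = 1; p/q = (1·11 + 1)/(1·1 + 0) = 12/1; p² − 138·q² = 144 − 138 = 6.
  k = 2: m = 6, d = 6, a = ⌊(11 + 6)/6⌋ = 2; p/q = (2·12 + 11)/(2·1 + 1) = 35/3; p² − 138·q² = 1225 − 1242 = -17.
  k = 3: m = 6, d = 17, a = ⌊(11 + 6)/17⌋ = 1; p/q = (1·35 + 12)/(1·3 + 1) = 47/4; p² − 138·q² = 2209 − 2208 = 1.
  The first convergent with p² − 138·q² = 1 gives the fundamental solution (x₁, y₁) = (47, 4).
Step 2: Apply the recurrence (x_{n+1}, y_{n+1}) = (x₁x_n + 138y₁y_n, x₁y_n + y₁x_n) repeatedly.
  From (x_1, y_1) = (47, 4): x_2 = 47·47 + 138·4·4 = 4417; y_2 = 47·4 + 4·47 = 376.
  From (x_2, y_2) = (4417, 376): x_3 = 47·4417 + 138·4·376 = 415151; y_3 = 47·376 + 4·4417 = 35340.
Step 3: Verify x_3² - 138·y_3² = 172350352801 - 172350352800 = 1 (should be 1). ✓

(x_1, y_1) = (47, 4); (x_3, y_3) = (415151, 35340).


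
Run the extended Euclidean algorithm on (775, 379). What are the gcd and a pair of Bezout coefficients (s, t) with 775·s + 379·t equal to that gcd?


Euclidean algorithm on (775, 379) — divide until remainder is 0:
  775 = 2 · 379 + 17
  379 = 22 · 17 + 5
  17 = 3 · 5 + 2
  5 = 2 · 2 + 1
  2 = 2 · 1 + 0
gcd(775, 379) = 1.
Track Bezout coefficients alongside the remainders: start with r₀ = 775 = a·1 + b·0 (s = 1, t = 0) and r₁ = 379 = a·0 + b·1 (s = 0, t = 1); each new remainder r_{k+1} = r_{k-1} − q_k·r_k inherits s_{k+1} = s_{k-1} − q_k·s_k, t_{k+1} = t_{k-1} − q_k·t_k, so r_k = a·s_k + b·t_k at every step:
  q = 2: r = 17, s = 1 − 2·0 = 1, t = 0 − 2·1 = -2  (check: 775·1 + 379·(-2) = 17)
  q = 22: r = 5, s = 0 − 22·1 = -22, t = 1 − 22·(-2) = 45  (check: 775·(-22) + 379·45 = 5)
  q = 3: r = 2, s = 1 − 3·(-22) = 67, t = -2 − 3·45 = -137  (check: 775·67 + 379·(-137) = 2)
  q = 2: r = 1, s = -22 − 2·67 = -156, t = 45 − 2·(-137) = 319  (check: 775·(-156) + 379·319 = 1)
The row with r = 1 (the gcd) gives the Bezout coefficients s = -156, t = 319.
Result: 775 · (-156) + 379 · (319) = 1.

gcd(775, 379) = 1; s = -156, t = 319 (check: 775·(-156) + 379·319 = 1).


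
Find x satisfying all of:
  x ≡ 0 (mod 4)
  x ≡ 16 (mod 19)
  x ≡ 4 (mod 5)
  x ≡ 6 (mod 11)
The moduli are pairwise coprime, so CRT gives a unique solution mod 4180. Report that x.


Product of moduli M = 4 · 19 · 5 · 11 = 4180.
Merge one congruence at a time:
  Start: x ≡ 0 (mod 4).
  Combine with x ≡ 16 (mod 19); new modulus lcm = 76.
    Write x = 0 + 4·t and substitute into x ≡ 16 (mod 19): 4·t ≡ 16 − 0 = 16 (mod 19).
    The inverse of 4 mod 19 is 5 (since 4·5 = 20 = 1·19 + 1), so t ≡ 5·16 = 80 ≡ 4 (mod 19).
    Then x = 0 + 4·4 = 16, valid modulo lcm(4, 19) = 76: x ≡ 16 (mod 76).
  Combine with x ≡ 4 (mod 5); new modulus lcm = 380.
    Write x = 16 + 76·t and substitute into x ≡ 4 (mod 5): 76·t ≡ 4 − 16 = -12 (mod 5).
    Reduce coefficients mod 5: 1·t ≡ 3 (mod 5).
    So t ≡ 3 (mod 5).
    Then x = 16 + 76·3 = 244, valid modulo lcm(76, 5) = 380: x ≡ 244 (mod 380).
  Combine with x ≡ 6 (mod 11); new modulus lcm = 4180.
    Write x = 244 + 380·t and substitute into x ≡ 6 (mod 11): 380·t ≡ 6 − 244 = -238 (mod 11).
    Reduce coefficients mod 11: 6·t ≡ 4 (mod 11).
    The inverse of 6 mod 11 is 2 (since 6·2 = 12 = 1·11 + 1), so t ≡ 2·4 = 8 ≡ 8 (mod 11).
    Then x = 244 + 380·8 = 3284, valid modulo lcm(380, 11) = 4180: x ≡ 3284 (mod 4180).
Verify against each original: 3284 mod 4 = 0, 3284 mod 19 = 16, 3284 mod 5 = 4, 3284 mod 11 = 6.

x ≡ 3284 (mod 4180).


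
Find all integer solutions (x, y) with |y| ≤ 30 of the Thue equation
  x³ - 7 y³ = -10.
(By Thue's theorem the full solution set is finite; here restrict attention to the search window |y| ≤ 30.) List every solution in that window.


The equation is x³ - 7y³ = -10. For fixed y, x³ = 7·y³ − 10, so a solution requires the RHS to be a perfect cube.
Strategy: iterate y from -30 to 30, compute RHS = 7·y³ − 10, and check whether it is a (positive or negative) perfect cube.
Check small values of y:
  y = 0: RHS = -10 is not a perfect cube.
  y = 1: RHS = -3 is not a perfect cube.
  y = -1: RHS = -17 is not a perfect cube.
  y = 2: RHS = 46 is not a perfect cube.
  y = -2: RHS = -66 is not a perfect cube.
  y = 3: RHS = 179 is not a perfect cube.
  y = -3: RHS = -199 is not a perfect cube.
Continuing the search up to |y| = 30 finds no solutions either.
No (x, y) in the scanned range satisfies the equation.

No integer solutions with |y| ≤ 30.


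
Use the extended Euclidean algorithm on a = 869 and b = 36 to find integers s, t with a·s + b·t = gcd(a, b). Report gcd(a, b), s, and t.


Euclidean algorithm on (869, 36) — divide until remainder is 0:
  869 = 24 · 36 + 5
  36 = 7 · 5 + 1
  5 = 5 · 1 + 0
gcd(869, 36) = 1.
Track Bezout coefficients alongside the remainders: start with r₀ = 869 = a·1 + b·0 (s = 1, t = 0) and r₁ = 36 = a·0 + b·1 (s = 0, t = 1); each new remainder r_{k+1} = r_{k-1} − q_k·r_k inherits s_{k+1} = s_{k-1} − q_k·s_k, t_{k+1} = t_{k-1} − q_k·t_k, so r_k = a·s_k + b·t_k at every step:
  q = 24: r = 5, s = 1 − 24·0 = 1, t = 0 − 24·1 = -24  (check: 869·1 + 36·(-24) = 5)
  q = 7: r = 1, s = 0 − 7·1 = -7, t = 1 − 7·(-24) = 169  (check: 869·(-7) + 36·169 = 1)
The row with r = 1 (the gcd) gives the Bezout coefficients s = -7, t = 169.
Result: 869 · (-7) + 36 · (169) = 1.

gcd(869, 36) = 1; s = -7, t = 169 (check: 869·(-7) + 36·169 = 1).


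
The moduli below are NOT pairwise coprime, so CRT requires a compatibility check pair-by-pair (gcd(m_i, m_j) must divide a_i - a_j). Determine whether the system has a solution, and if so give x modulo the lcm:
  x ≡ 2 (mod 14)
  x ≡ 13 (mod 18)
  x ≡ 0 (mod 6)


Moduli 14, 18, 6 are not pairwise coprime, so CRT works modulo lcm(m_i) when all pairwise compatibility conditions hold.
Pairwise compatibility: gcd(m_i, m_j) must divide a_i - a_j for every pair.
Merge one congruence at a time:
  Start: x ≡ 2 (mod 14).
  Combine with x ≡ 13 (mod 18): gcd(14, 18) = 2, and 13 - 2 = 11 is NOT divisible by 2.
    ⇒ system is inconsistent (no integer solution).

No solution (the system is inconsistent).


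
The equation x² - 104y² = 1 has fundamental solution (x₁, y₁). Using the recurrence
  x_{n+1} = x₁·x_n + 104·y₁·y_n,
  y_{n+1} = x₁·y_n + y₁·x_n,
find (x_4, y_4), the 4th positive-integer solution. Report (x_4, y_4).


Step 1: Find the fundamental solution (x₁, y₁) of x² - 104y² = 1.
  Expand √104 as a continued fraction. a₀ = ⌊√104⌋ = 10; iterate m_{k+1} = d_k·a_k − m_k, d_{k+1} = (104 − m_{k+1}²)/d_k, a_{k+1} = ⌊(a₀ + m_{k+1})/d_{k+1}⌋ (starting m₀ = 0, d₀ = 1), with convergents p_k = a_k·p_{k-1} + p_{k-2}, q_k = a_k·q_{k-1} + q_{k-2} (p₋₁ = 1, q₋₁ = 0):
  k = 0: a₀ = 10; p₀/q₀ = 10/1; p₀² − 104·q₀² = 100 − 104 = -4.
  k = 1: m = 10, d = 4, a = ⌊(10 + 10)/4⌋ = 5; p/q = (5·10 + 1)/(5·1 + 0) = 51/5; p² − 104·q² = 2601 − 2600 = 1.
  The first convergent with p² − 104·q² = 1 gives the fundamental solution (x₁, y₁) = (51, 5).
Step 2: Apply the recurrence (x_{n+1}, y_{n+1}) = (x₁x_n + 104y₁y_n, x₁y_n + y₁x_n) repeatedly.
  From (x_1, y_1) = (51, 5): x_2 = 51·51 + 104·5·5 = 5201; y_2 = 51·5 + 5·51 = 510.
  From (x_2, y_2) = (5201, 510): x_3 = 51·5201 + 104·5·510 = 530451; y_3 = 51·510 + 5·5201 = 52015.
  From (x_3, y_3) = (530451, 52015): x_4 = 51·530451 + 104·5·52015 = 54100801; y_4 = 51·52015 + 5·530451 = 5305020.
Step 3: Verify x_4² - 104·y_4² = 2926896668841601 - 2926896668841600 = 1 (should be 1). ✓

(x_1, y_1) = (51, 5); (x_4, y_4) = (54100801, 5305020).


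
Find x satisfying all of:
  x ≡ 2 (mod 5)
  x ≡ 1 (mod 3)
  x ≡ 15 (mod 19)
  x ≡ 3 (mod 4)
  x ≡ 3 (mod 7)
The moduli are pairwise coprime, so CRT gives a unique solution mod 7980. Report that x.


Product of moduli M = 5 · 3 · 19 · 4 · 7 = 7980.
Merge one congruence at a time:
  Start: x ≡ 2 (mod 5).
  Combine with x ≡ 1 (mod 3); new modulus lcm = 15.
    Write x = 2 + 5·t and substitute into x ≡ 1 (mod 3): 5·t ≡ 1 − 2 = -1 (mod 3).
    Reduce coefficients mod 3: 2·t ≡ 2 (mod 3).
    The inverse of 2 mod 3 is 2 (since 2·2 = 4 = 1·3 + 1), so t ≡ 2·2 = 4 ≡ 1 (mod 3).
    Then x = 2 + 5·1 = 7, valid modulo lcm(5, 3) = 15: x ≡ 7 (mod 15).
  Combine with x ≡ 15 (mod 19); new modulus lcm = 285.
    Write x = 7 + 15·t and substitute into x ≡ 15 (mod 19): 15·t ≡ 15 − 7 = 8 (mod 19).
    The inverse of 15 mod 19 is 14 (since 15·14 = 210 = 11·19 + 1), so t ≡ 14·8 = 112 ≡ 17 (mod 19).
    Then x = 7 + 15·17 = 262, valid modulo lcm(15, 19) = 285: x ≡ 262 (mod 285).
  Combine with x ≡ 3 (mod 4); new modulus lcm = 1140.
    Write x = 262 + 285·t and substitute into x ≡ 3 (mod 4): 285·t ≡ 3 − 262 = -259 (mod 4).
    Reduce coefficients mod 4: 1·t ≡ 1 (mod 4).
    So t ≡ 1 (mod 4).
    Then x = 262 + 285·1 = 547, valid modulo lcm(285, 4) = 1140: x ≡ 547 (mod 1140).
  Combine with x ≡ 3 (mod 7); new modulus lcm = 7980.
    Write x = 547 + 1140·t and substitute into x ≡ 3 (mod 7): 1140·t ≡ 3 − 547 = -544 (mod 7).
    Reduce coefficients mod 7: 6·t ≡ 2 (mod 7).
    The inverse of 6 mod 7 is 6 (since 6·6 = 36 = 5·7 + 1), so t ≡ 6·2 = 12 ≡ 5 (mod 7).
    Then x = 547 + 1140·5 = 6247, valid modulo lcm(1140, 7) = 7980: x ≡ 6247 (mod 7980).
Verify against each original: 6247 mod 5 = 2, 6247 mod 3 = 1, 6247 mod 19 = 15, 6247 mod 4 = 3, 6247 mod 7 = 3.

x ≡ 6247 (mod 7980).


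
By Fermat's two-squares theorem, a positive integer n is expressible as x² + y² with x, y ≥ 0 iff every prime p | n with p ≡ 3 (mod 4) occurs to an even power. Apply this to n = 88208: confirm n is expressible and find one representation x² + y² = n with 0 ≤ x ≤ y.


Step 1: Factor n = 88208 = 2^4 · 37 · 149.
Step 2: Check the mod-4 condition on each prime factor: 2 = 2 (special); 37 ≡ 1 (mod 4), exponent 1; 149 ≡ 1 (mod 4), exponent 1.
All primes ≡ 3 (mod 4) appear to even exponent (or don't appear), so by the two-squares theorem n IS expressible as a sum of two squares.
Step 3: Build a representation. Group n = k² · m with k = 4 and m = 37 · 149 = 5513 (a product of primes ≡ 1 (mod 4)); a representation of m scales to one of n via (k·x)² + (k·y)² = k²(x² + y²). Each prime p ≡ 1 (mod 4) is itself a sum of two squares; find a² by testing p − a² for a perfect square:
  37: 37 − 1² = 36 = 6² ⇒ 37 = 1² + 6².
  149: 149 − 1² = 148, 149 − 2² = 145, 149 − 3² = 140, 149 − 4² = 133, 149 − 5² = 124, 149 − 6² = 113, 149 − 7² = 100 = 10² ⇒ 149 = 7² + 10².
  Combine using the Brahmagupta–Fibonacci identity (a² + b²)(c² + d²) = (ac − bd)² + (ad + bc)² = (ac + bd)² + (ad − bc)²:
  37 · 149 = 5513: from (1² + 6²)(7² + 10²), take (1·7 − 6·10, 1·10 + 6·7) = (7 − 60, 10 + 42) = (-53, 52); dropping signs (only squares matter) gives (53, 52); check 53² + 52² = 2809 + 2704 = 5513 ✓.
  Scale by k = 4: (4·53, 4·52) = (212, 208).
Step 4: Order so x ≤ y and verify: 208² + 212² = 43264 + 44944 = 88208 = n. ✓

n = 88208 = 208² + 212² (one valid representation with x ≤ y).


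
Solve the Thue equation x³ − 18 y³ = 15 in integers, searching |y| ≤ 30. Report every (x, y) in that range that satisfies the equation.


The equation is x³ - 18y³ = 15. For fixed y, x³ = 18·y³ + 15, so a solution requires the RHS to be a perfect cube.
Strategy: iterate y from -30 to 30, compute RHS = 18·y³ + 15, and check whether it is a (positive or negative) perfect cube.
Check small values of y:
  y = 0: RHS = 15 is not a perfect cube.
  y = 1: RHS = 33 is not a perfect cube.
  y = -1: RHS = -3 is not a perfect cube.
  y = 2: RHS = 159 is not a perfect cube.
  y = -2: RHS = -129 is not a perfect cube.
  y = 3: RHS = 501 is not a perfect cube.
  y = -3: RHS = -471 is not a perfect cube.
Continuing the search up to |y| = 30 finds no solutions either.
No (x, y) in the scanned range satisfies the equation.

No integer solutions with |y| ≤ 30.


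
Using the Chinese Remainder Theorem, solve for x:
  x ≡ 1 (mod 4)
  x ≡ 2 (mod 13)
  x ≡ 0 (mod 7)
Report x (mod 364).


Moduli 4, 13, 7 are pairwise coprime; by CRT there is a unique solution modulo M = 4 · 13 · 7 = 364.
Solve pairwise, accumulating the modulus:
  Start with x ≡ 1 (mod 4).
  Combine with x ≡ 2 (mod 13): since gcd(4, 13) = 1, we get a unique residue mod 52.
    Write x = 1 + 4·t and substitute into x ≡ 2 (mod 13): 4·t ≡ 2 − 1 = 1 (mod 13).
    The inverse of 4 mod 13 is 10 (since 4·10 = 40 = 3·13 + 1), so t ≡ 10·1 = 10 ≡ 10 (mod 13).
    Then x = 1 + 4·10 = 41, valid modulo lcm(4, 13) = 52: x ≡ 41 (mod 52).
  Combine with x ≡ 0 (mod 7): since gcd(52, 7) = 1, we get a unique residue mod 364.
    Write x = 41 + 52·t and substitute into x ≡ 0 (mod 7): 52·t ≡ 0 − 41 = -41 (mod 7).
    Reduce coefficients mod 7: 3·t ≡ 1 (mod 7).
    The inverse of 3 mod 7 is 5 (since 3·5 = 15 = 2·7 + 1), so t ≡ 5·1 = 5 ≡ 5 (mod 7).
    Then x = 41 + 52·5 = 301, valid modulo lcm(52, 7) = 364: x ≡ 301 (mod 364).
Verify: 301 mod 4 = 1 ✓, 301 mod 13 = 2 ✓, 301 mod 7 = 0 ✓.

x ≡ 301 (mod 364).


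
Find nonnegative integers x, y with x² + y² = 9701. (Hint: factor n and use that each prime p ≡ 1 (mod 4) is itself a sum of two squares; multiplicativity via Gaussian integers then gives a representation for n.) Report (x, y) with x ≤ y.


Step 1: Factor n = 9701 = 89 · 109.
Step 2: Check the mod-4 condition on each prime factor: 89 ≡ 1 (mod 4), exponent 1; 109 ≡ 1 (mod 4), exponent 1.
All primes ≡ 3 (mod 4) appear to even exponent (or don't appear), so by the two-squares theorem n IS expressible as a sum of two squares.
Step 3: Build a representation. Here n = 89 · 109 is a product of primes ≡ 1 (mod 4). Each prime p ≡ 1 (mod 4) is itself a sum of two squares; find a² by testing p − a² for a perfect square:
  89: 89 − 1² = 88, 89 − 2² = 85, 89 − 3² = 80, 89 − 4² = 73, 89 − 5² = 64 = 8² ⇒ 89 = 5² + 8².
  109: 109 − 1² = 108, 109 − 2² = 105, 109 − 3² = 100 = 10² ⇒ 109 = 3² + 10².
  Combine using the Brahmagupta–Fibonacci identity (a² + b²)(c² + d²) = (ac − bd)² + (ad + bc)² = (ac + bd)² + (ad − bc)²:
  89 · 109 = 9701: from (5² + 8²)(3² + 10²), take (5·3 − 8·10, 5·10 + 8·3) = (15 − 80, 50 + 24) = (-65, 74); dropping signs (only squares matter) gives (65, 74); check 65² + 74² = 4225 + 5476 = 9701 ✓.
Step 4: Order so x ≤ y and verify: 65² + 74² = 4225 + 5476 = 9701 = n. ✓

n = 9701 = 65² + 74² (one valid representation with x ≤ y).


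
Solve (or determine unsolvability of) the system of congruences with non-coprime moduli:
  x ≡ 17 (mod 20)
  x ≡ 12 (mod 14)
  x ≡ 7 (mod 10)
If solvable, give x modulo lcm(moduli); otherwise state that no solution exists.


Moduli 20, 14, 10 are not pairwise coprime, so CRT works modulo lcm(m_i) when all pairwise compatibility conditions hold.
Pairwise compatibility: gcd(m_i, m_j) must divide a_i - a_j for every pair.
Merge one congruence at a time:
  Start: x ≡ 17 (mod 20).
  Combine with x ≡ 12 (mod 14): gcd(20, 14) = 2, and 12 - 17 = -5 is NOT divisible by 2.
    ⇒ system is inconsistent (no integer solution).

No solution (the system is inconsistent).


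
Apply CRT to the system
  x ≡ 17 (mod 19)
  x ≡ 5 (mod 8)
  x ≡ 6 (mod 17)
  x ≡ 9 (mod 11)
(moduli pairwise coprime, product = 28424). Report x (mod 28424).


Product of moduli M = 19 · 8 · 17 · 11 = 28424.
Merge one congruence at a time:
  Start: x ≡ 17 (mod 19).
  Combine with x ≡ 5 (mod 8); new modulus lcm = 152.
    Write x = 17 + 19·t and substitute into x ≡ 5 (mod 8): 19·t ≡ 5 − 17 = -12 (mod 8).
    Reduce coefficients mod 8: 3·t ≡ 4 (mod 8).
    The inverse of 3 mod 8 is 3 (since 3·3 = 9 = 1·8 + 1), so t ≡ 3·4 = 12 ≡ 4 (mod 8).
    Then x = 17 + 19·4 = 93, valid modulo lcm(19, 8) = 152: x ≡ 93 (mod 152).
  Combine with x ≡ 6 (mod 17); new modulus lcm = 2584.
    Write x = 93 + 152·t and substitute into x ≡ 6 (mod 17): 152·t ≡ 6 − 93 = -87 (mod 17).
    Reduce coefficients mod 17: 16·t ≡ 15 (mod 17).
    The inverse of 16 mod 17 is 16 (since 16·16 = 256 = 15·17 + 1), so t ≡ 16·15 = 240 ≡ 2 (mod 17).
    Then x = 93 + 152·2 = 397, valid modulo lcm(152, 17) = 2584: x ≡ 397 (mod 2584).
  Combine with x ≡ 9 (mod 11); new modulus lcm = 28424.
    Write x = 397 + 2584·t and substitute into x ≡ 9 (mod 11): 2584·t ≡ 9 − 397 = -388 (mod 11).
    Reduce coefficients mod 11: 10·t ≡ 8 (mod 11).
    The inverse of 10 mod 11 is 10 (since 10·10 = 100 = 9·11 + 1), so t ≡ 10·8 = 80 ≡ 3 (mod 11).
    Then x = 397 + 2584·3 = 8149, valid modulo lcm(2584, 11) = 28424: x ≡ 8149 (mod 28424).
Verify against each original: 8149 mod 19 = 17, 8149 mod 8 = 5, 8149 mod 17 = 6, 8149 mod 11 = 9.

x ≡ 8149 (mod 28424).


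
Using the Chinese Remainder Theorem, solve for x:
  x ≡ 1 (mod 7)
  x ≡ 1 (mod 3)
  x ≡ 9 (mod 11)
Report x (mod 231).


Moduli 7, 3, 11 are pairwise coprime; by CRT there is a unique solution modulo M = 7 · 3 · 11 = 231.
Solve pairwise, accumulating the modulus:
  Start with x ≡ 1 (mod 7).
  Combine with x ≡ 1 (mod 3): since gcd(7, 3) = 1, we get a unique residue mod 21.
    Write x = 1 + 7·t and substitute into x ≡ 1 (mod 3): 7·t ≡ 1 − 1 = 0 (mod 3).
    Reduce coefficients mod 3: 1·t ≡ 0 (mod 3).
    So t ≡ 0 (mod 3).
    Then x = 1 + 7·0 = 1, valid modulo lcm(7, 3) = 21: x ≡ 1 (mod 21).
  Combine with x ≡ 9 (mod 11): since gcd(21, 11) = 1, we get a unique residue mod 231.
    Write x = 1 + 21·t and substitute into x ≡ 9 (mod 11): 21·t ≡ 9 − 1 = 8 (mod 11).
    Reduce coefficients mod 11: 10·t ≡ 8 (mod 11).
    The inverse of 10 mod 11 is 10 (since 10·10 = 100 = 9·11 + 1), so t ≡ 10·8 = 80 ≡ 3 (mod 11).
    Then x = 1 + 21·3 = 64, valid modulo lcm(21, 11) = 231: x ≡ 64 (mod 231).
Verify: 64 mod 7 = 1 ✓, 64 mod 3 = 1 ✓, 64 mod 11 = 9 ✓.

x ≡ 64 (mod 231).


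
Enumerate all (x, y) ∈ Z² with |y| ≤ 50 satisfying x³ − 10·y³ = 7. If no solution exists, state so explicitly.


The equation is x³ - 10y³ = 7. For fixed y, x³ = 10·y³ + 7, so a solution requires the RHS to be a perfect cube.
Strategy: iterate y from -50 to 50, compute RHS = 10·y³ + 7, and check whether it is a (positive or negative) perfect cube.
Check small values of y:
  y = 0: RHS = 7 is not a perfect cube.
  y = 1: RHS = 17 is not a perfect cube.
  y = -1: RHS = -3 is not a perfect cube.
  y = 2: RHS = 87 is not a perfect cube.
  y = -2: RHS = -73 is not a perfect cube.
  y = 3: RHS = 277 is not a perfect cube.
  y = -3: RHS = -263 is not a perfect cube.
Continuing the search up to |y| = 50 finds no solutions either.
No (x, y) in the scanned range satisfies the equation.

No integer solutions with |y| ≤ 50.


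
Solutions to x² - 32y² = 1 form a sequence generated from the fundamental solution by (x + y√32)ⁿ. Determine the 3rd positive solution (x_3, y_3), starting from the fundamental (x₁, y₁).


Step 1: Find the fundamental solution (x₁, y₁) of x² - 32y² = 1.
  Expand √32 as a continued fraction. a₀ = ⌊√32⌋ = 5; iterate m_{k+1} = d_k·a_k − m_k, d_{k+1} = (32 − m_{k+1}²)/d_k, a_{k+1} = ⌊(a₀ + m_{k+1})/d_{k+1}⌋ (starting m₀ = 0, d₀ = 1), with convergents p_k = a_k·p_{k-1} + p_{k-2}, q_k = a_k·q_{k-1} + q_{k-2} (p₋₁ = 1, q₋₁ = 0):
  k = 0: a₀ = 5; p₀/q₀ = 5/1; p₀² − 32·q₀² = 25 − 32 = -7.
  k = 1: m = 5, d = 7, a = ⌊(5 + 5)/7⌋ = 1; p/q = (1·5 + 1)/(1·1 + 0) = 6/1; p² − 32·q² = 36 − 32 = 4.
  k = 2: m = 2, d = 4, a = ⌊(5 + 2)/4⌋ = 1; p/q = (1·6 + 5)/(1·1 + 1) = 11/2; p² − 32·q² = 121 − 128 = -7.
  k = 3: m = 2, d = 7, a = ⌊(5 + 2)/7⌋ = 1; p/q = (1·11 + 6)/(1·2 + 1) = 17/3; p² − 32·q² = 289 − 288 = 1.
  The first convergent with p² − 32·q² = 1 gives the fundamental solution (x₁, y₁) = (17, 3).
Step 2: Apply the recurrence (x_{n+1}, y_{n+1}) = (x₁x_n + 32y₁y_n, x₁y_n + y₁x_n) repeatedly.
  From (x_1, y_1) = (17, 3): x_2 = 17·17 + 32·3·3 = 577; y_2 = 17·3 + 3·17 = 102.
  From (x_2, y_2) = (577, 102): x_3 = 17·577 + 32·3·102 = 19601; y_3 = 17·102 + 3·577 = 3465.
Step 3: Verify x_3² - 32·y_3² = 384199201 - 384199200 = 1 (should be 1). ✓

(x_1, y_1) = (17, 3); (x_3, y_3) = (19601, 3465).


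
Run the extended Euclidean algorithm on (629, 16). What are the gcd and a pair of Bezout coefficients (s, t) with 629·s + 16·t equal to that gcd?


Euclidean algorithm on (629, 16) — divide until remainder is 0:
  629 = 39 · 16 + 5
  16 = 3 · 5 + 1
  5 = 5 · 1 + 0
gcd(629, 16) = 1.
Track Bezout coefficients alongside the remainders: start with r₀ = 629 = a·1 + b·0 (s = 1, t = 0) and r₁ = 16 = a·0 + b·1 (s = 0, t = 1); each new remainder r_{k+1} = r_{k-1} − q_k·r_k inherits s_{k+1} = s_{k-1} − q_k·s_k, t_{k+1} = t_{k-1} − q_k·t_k, so r_k = a·s_k + b·t_k at every step:
  q = 39: r = 5, s = 1 − 39·0 = 1, t = 0 − 39·1 = -39  (check: 629·1 + 16·(-39) = 5)
  q = 3: r = 1, s = 0 − 3·1 = -3, t = 1 − 3·(-39) = 118  (check: 629·(-3) + 16·118 = 1)
The row with r = 1 (the gcd) gives the Bezout coefficients s = -3, t = 118.
Result: 629 · (-3) + 16 · (118) = 1.

gcd(629, 16) = 1; s = -3, t = 118 (check: 629·(-3) + 16·118 = 1).


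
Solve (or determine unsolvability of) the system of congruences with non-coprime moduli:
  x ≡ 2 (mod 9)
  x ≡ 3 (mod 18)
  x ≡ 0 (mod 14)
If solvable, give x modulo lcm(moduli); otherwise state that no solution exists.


Moduli 9, 18, 14 are not pairwise coprime, so CRT works modulo lcm(m_i) when all pairwise compatibility conditions hold.
Pairwise compatibility: gcd(m_i, m_j) must divide a_i - a_j for every pair.
Merge one congruence at a time:
  Start: x ≡ 2 (mod 9).
  Combine with x ≡ 3 (mod 18): gcd(9, 18) = 9, and 3 - 2 = 1 is NOT divisible by 9.
    ⇒ system is inconsistent (no integer solution).

No solution (the system is inconsistent).
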